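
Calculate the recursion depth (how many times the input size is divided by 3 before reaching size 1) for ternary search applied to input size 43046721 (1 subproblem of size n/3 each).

For divide and conquer with division factor 3:

Problem sizes at each level:
Level 0: 43046721
Level 1: 14348907
Level 2: 4782969
Level 3: 1594323
Level 4: 531441
Level 5: 177147
Level 6: 59049
Level 7: 19683
Level 8: 6561
Level 9: 2187
Level 10: 729
Level 11: 243
Level 12: 81
Level 13: 27
Level 14: 9
Level 15: 3
Level 16: 1

The root is level 0 and the size-1 base case is level 16 (the tree spans levels 0 through 16, i.e. 17 levels counting the root), so the depth is the number of divisions: log_3(43046721) = 16

The recursion tree depth is log_3(43046721) = 16. At each level, the problem size is divided by 3, so it takes 16 divisions to reduce to a base case of size 1. The algorithm makes 1 recursive call at each level.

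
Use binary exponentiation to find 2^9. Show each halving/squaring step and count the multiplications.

Computing 2^9 by squaring (build up from 2^1; each line after the first costs one multiplication):

2^1 = 2
2^2 = (2^1)^2 = 2^2 = 4
2^4 = (2^2)^2 = 4^2 = 16
2^8 = (2^4)^2 = 16^2 = 256
2^9 = 2 * 2^8 = 2 * 256 = 512

Result: 512
Multiplications needed: 4 (4 lines after 2^1)

2^9 = 512. Using exponentiation by squaring, this requires 4 multiplications. The key idea: if the exponent is even, square the half-power; if odd, multiply by the base once.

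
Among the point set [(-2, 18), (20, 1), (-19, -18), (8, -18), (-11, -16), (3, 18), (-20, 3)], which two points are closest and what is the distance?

Computing all pairwise distances among 7 points:

d((-2, 18), (20, 1)) = 27.8029
d((-2, 18), (-19, -18)) = 39.8121
d((-2, 18), (8, -18)) = 37.3631
d((-2, 18), (-11, -16)) = 35.171
d((-2, 18), (3, 18)) = 5.0 <-- minimum
d((-2, 18), (-20, 3)) = 23.4307
d((20, 1), (-19, -18)) = 43.382
d((20, 1), (8, -18)) = 22.4722
d((20, 1), (-11, -16)) = 35.3553
d((20, 1), (3, 18)) = 24.0416
d((20, 1), (-20, 3)) = 40.05
d((-19, -18), (8, -18)) = 27.0
d((-19, -18), (-11, -16)) = 8.2462
d((-19, -18), (3, 18)) = 42.19
d((-19, -18), (-20, 3)) = 21.0238
d((8, -18), (-11, -16)) = 19.105
d((8, -18), (3, 18)) = 36.3456
d((8, -18), (-20, 3)) = 35.0
d((-11, -16), (3, 18)) = 36.7696
d((-11, -16), (-20, 3)) = 21.0238
d((3, 18), (-20, 3)) = 27.4591

Closest pair: (-2, 18) and (3, 18) with distance 5.0

The closest pair is (-2, 18) and (3, 18) with Euclidean distance 5.0. For 7 points, brute-force pairwise comparison is shown above. For large n, the divide-and-conquer algorithm (sort by x, recurse on halves, check the dividing strip) achieves O(n log n).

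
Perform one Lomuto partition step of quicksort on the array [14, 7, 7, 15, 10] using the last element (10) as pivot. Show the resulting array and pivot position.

Lomuto partition with pivot = 10:

Initial array: [14, 7, 7, 15, 10]

arr[0]=14 > 10: no swap
arr[1]=7 <= 10: swap with position 0, array becomes [7, 14, 7, 15, 10]
arr[2]=7 <= 10: swap with position 1, array becomes [7, 7, 14, 15, 10]
arr[3]=15 > 10: no swap

Place pivot at position 2: [7, 7, 10, 15, 14]
Pivot position: 2

After partitioning with pivot 10, the array becomes [7, 7, 10, 15, 14]. The pivot is placed at index 2. All elements to the left of the pivot are <= 10, and all elements to the right are > 10.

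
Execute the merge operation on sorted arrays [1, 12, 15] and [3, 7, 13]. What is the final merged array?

Merging process:

Compare 1 vs 3: take 1 from left. Merged: [1]
Compare 12 vs 3: take 3 from right. Merged: [1, 3]
Compare 12 vs 7: take 7 from right. Merged: [1, 3, 7]
Compare 12 vs 13: take 12 from left. Merged: [1, 3, 7, 12]
Compare 15 vs 13: take 13 from right. Merged: [1, 3, 7, 12, 13]
Append remaining from left: [15]. Merged: [1, 3, 7, 12, 13, 15]

Final merged array: [1, 3, 7, 12, 13, 15]
Total comparisons: 5

The merged array is [1, 3, 7, 12, 13, 15], requiring 5 comparisons. The merge step runs in O(n) time where n is the total number of elements.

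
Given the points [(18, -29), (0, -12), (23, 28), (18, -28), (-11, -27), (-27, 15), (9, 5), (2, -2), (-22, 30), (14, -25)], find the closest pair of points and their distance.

Computing all pairwise distances among 10 points:

d((18, -29), (0, -12)) = 24.7588
d((18, -29), (23, 28)) = 57.2189
d((18, -29), (18, -28)) = 1.0 <-- minimum
d((18, -29), (-11, -27)) = 29.0689
d((18, -29), (-27, 15)) = 62.9365
d((18, -29), (9, 5)) = 35.171
d((18, -29), (2, -2)) = 31.3847
d((18, -29), (-22, 30)) = 71.2811
d((18, -29), (14, -25)) = 5.6569
d((0, -12), (23, 28)) = 46.1411
d((0, -12), (18, -28)) = 24.0832
d((0, -12), (-11, -27)) = 18.6011
d((0, -12), (-27, 15)) = 38.1838
d((0, -12), (9, 5)) = 19.2354
d((0, -12), (2, -2)) = 10.198
d((0, -12), (-22, 30)) = 47.4131
d((0, -12), (14, -25)) = 19.105
d((23, 28), (18, -28)) = 56.2228
d((23, 28), (-11, -27)) = 64.6607
d((23, 28), (-27, 15)) = 51.6624
d((23, 28), (9, 5)) = 26.9258
d((23, 28), (2, -2)) = 36.6197
d((23, 28), (-22, 30)) = 45.0444
d((23, 28), (14, -25)) = 53.7587
d((18, -28), (-11, -27)) = 29.0172
d((18, -28), (-27, 15)) = 62.2415
d((18, -28), (9, 5)) = 34.2053
d((18, -28), (2, -2)) = 30.5287
d((18, -28), (-22, 30)) = 70.4557
d((18, -28), (14, -25)) = 5.0
d((-11, -27), (-27, 15)) = 44.9444
d((-11, -27), (9, 5)) = 37.7359
d((-11, -27), (2, -2)) = 28.178
d((-11, -27), (-22, 30)) = 58.0517
d((-11, -27), (14, -25)) = 25.0799
d((-27, 15), (9, 5)) = 37.3631
d((-27, 15), (2, -2)) = 33.6155
d((-27, 15), (-22, 30)) = 15.8114
d((-27, 15), (14, -25)) = 57.28
d((9, 5), (2, -2)) = 9.8995
d((9, 5), (-22, 30)) = 39.8246
d((9, 5), (14, -25)) = 30.4138
d((2, -2), (-22, 30)) = 40.0
d((2, -2), (14, -25)) = 25.9422
d((-22, 30), (14, -25)) = 65.7343

Closest pair: (18, -29) and (18, -28) with distance 1.0

The closest pair is (18, -29) and (18, -28) with Euclidean distance 1.0. For 10 points, brute-force pairwise comparison is shown above. For large n, the divide-and-conquer algorithm (sort by x, recurse on halves, check the dividing strip) achieves O(n log n).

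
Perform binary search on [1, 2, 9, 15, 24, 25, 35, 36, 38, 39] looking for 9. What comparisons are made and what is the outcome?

Binary search for 9 in [1, 2, 9, 15, 24, 25, 35, 36, 38, 39]:

lo=0, hi=9, mid=4, arr[mid]=24 -> 24 > 9, search left half
lo=0, hi=3, mid=1, arr[mid]=2 -> 2 < 9, search right half
lo=2, hi=3, mid=2, arr[mid]=9 -> Found target at index 2!

Binary search finds 9 at index 2 after 3 comparisons. The search repeatedly halves the search space by comparing with the middle element.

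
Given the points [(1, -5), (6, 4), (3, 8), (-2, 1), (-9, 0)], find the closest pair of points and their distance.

Computing all pairwise distances among 5 points:

d((1, -5), (6, 4)) = 10.2956
d((1, -5), (3, 8)) = 13.1529
d((1, -5), (-2, 1)) = 6.7082
d((1, -5), (-9, 0)) = 11.1803
d((6, 4), (3, 8)) = 5.0 <-- minimum
d((6, 4), (-2, 1)) = 8.544
d((6, 4), (-9, 0)) = 15.5242
d((3, 8), (-2, 1)) = 8.6023
d((3, 8), (-9, 0)) = 14.4222
d((-2, 1), (-9, 0)) = 7.0711

Closest pair: (6, 4) and (3, 8) with distance 5.0

The closest pair is (6, 4) and (3, 8) with Euclidean distance 5.0. For 5 points, brute-force pairwise comparison is shown above. For large n, the divide-and-conquer algorithm (sort by x, recurse on halves, check the dividing strip) achieves O(n log n).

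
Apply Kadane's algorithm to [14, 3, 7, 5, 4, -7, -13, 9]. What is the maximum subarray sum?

Using Kadane's algorithm on [14, 3, 7, 5, 4, -7, -13, 9]:

Scanning through the array:
Position 1 (value 3): max_ending_here = 17, max_so_far = 17
Position 2 (value 7): max_ending_here = 24, max_so_far = 24
Position 3 (value 5): max_ending_here = 29, max_so_far = 29
Position 4 (value 4): max_ending_here = 33, max_so_far = 33
Position 5 (value -7): max_ending_here = 26, max_so_far = 33
Position 6 (value -13): max_ending_here = 13, max_so_far = 33
Position 7 (value 9): max_ending_here = 22, max_so_far = 33

Maximum subarray: [14, 3, 7, 5, 4]
Maximum sum: 33

The maximum subarray is [14, 3, 7, 5, 4] with sum 33. This subarray runs from index 0 to index 4.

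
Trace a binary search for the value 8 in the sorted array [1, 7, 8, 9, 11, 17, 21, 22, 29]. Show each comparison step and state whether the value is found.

Binary search for 8 in [1, 7, 8, 9, 11, 17, 21, 22, 29]:

lo=0, hi=8, mid=4, arr[mid]=11 -> 11 > 8, search left half
lo=0, hi=3, mid=1, arr[mid]=7 -> 7 < 8, search right half
lo=2, hi=3, mid=2, arr[mid]=8 -> Found target at index 2!

Binary search finds 8 at index 2 after 3 comparisons. The search repeatedly halves the search space by comparing with the middle element.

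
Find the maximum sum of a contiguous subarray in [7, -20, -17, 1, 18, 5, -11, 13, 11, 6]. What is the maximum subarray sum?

Using Kadane's algorithm on [7, -20, -17, 1, 18, 5, -11, 13, 11, 6]:

Scanning through the array:
Position 1 (value -20): max_ending_here = -13, max_so_far = 7
Position 2 (value -17): max_ending_here = -17, max_so_far = 7
Position 3 (value 1): max_ending_here = 1, max_so_far = 7
Position 4 (value 18): max_ending_here = 19, max_so_far = 19
Position 5 (value 5): max_ending_here = 24, max_so_far = 24
Position 6 (value -11): max_ending_here = 13, max_so_far = 24
Position 7 (value 13): max_ending_here = 26, max_so_far = 26
Position 8 (value 11): max_ending_here = 37, max_so_far = 37
Position 9 (value 6): max_ending_here = 43, max_so_far = 43

Maximum subarray: [1, 18, 5, -11, 13, 11, 6]
Maximum sum: 43

The maximum subarray is [1, 18, 5, -11, 13, 11, 6] with sum 43. This subarray runs from index 3 to index 9.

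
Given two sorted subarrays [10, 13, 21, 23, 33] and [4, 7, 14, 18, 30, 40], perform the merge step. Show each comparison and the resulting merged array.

Merging process:

Compare 10 vs 4: take 4 from right. Merged: [4]
Compare 10 vs 7: take 7 from right. Merged: [4, 7]
Compare 10 vs 14: take 10 from left. Merged: [4, 7, 10]
Compare 13 vs 14: take 13 from left. Merged: [4, 7, 10, 13]
Compare 21 vs 14: take 14 from right. Merged: [4, 7, 10, 13, 14]
Compare 21 vs 18: take 18 from right. Merged: [4, 7, 10, 13, 14, 18]
Compare 21 vs 30: take 21 from left. Merged: [4, 7, 10, 13, 14, 18, 21]
Compare 23 vs 30: take 23 from left. Merged: [4, 7, 10, 13, 14, 18, 21, 23]
Compare 33 vs 30: take 30 from right. Merged: [4, 7, 10, 13, 14, 18, 21, 23, 30]
Compare 33 vs 40: take 33 from left. Merged: [4, 7, 10, 13, 14, 18, 21, 23, 30, 33]
Append remaining from right: [40]. Merged: [4, 7, 10, 13, 14, 18, 21, 23, 30, 33, 40]

Final merged array: [4, 7, 10, 13, 14, 18, 21, 23, 30, 33, 40]
Total comparisons: 10

The merged array is [4, 7, 10, 13, 14, 18, 21, 23, 30, 33, 40], requiring 10 comparisons. The merge step runs in O(n) time where n is the total number of elements.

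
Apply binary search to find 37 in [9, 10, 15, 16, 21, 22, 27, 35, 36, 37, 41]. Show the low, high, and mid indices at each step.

Binary search for 37 in [9, 10, 15, 16, 21, 22, 27, 35, 36, 37, 41]:

lo=0, hi=10, mid=5, arr[mid]=22 -> 22 < 37, search right half
lo=6, hi=10, mid=8, arr[mid]=36 -> 36 < 37, search right half
lo=9, hi=10, mid=9, arr[mid]=37 -> Found target at index 9!

Binary search finds 37 at index 9 after 3 comparisons. The search repeatedly halves the search space by comparing with the middle element.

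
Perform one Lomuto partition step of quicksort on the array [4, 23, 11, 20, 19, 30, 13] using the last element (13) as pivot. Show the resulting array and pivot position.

Lomuto partition with pivot = 13:

Initial array: [4, 23, 11, 20, 19, 30, 13]

arr[0]=4 <= 13: swap with position 0, array becomes [4, 23, 11, 20, 19, 30, 13]
arr[1]=23 > 13: no swap
arr[2]=11 <= 13: swap with position 1, array becomes [4, 11, 23, 20, 19, 30, 13]
arr[3]=20 > 13: no swap
arr[4]=19 > 13: no swap
arr[5]=30 > 13: no swap

Place pivot at position 2: [4, 11, 13, 20, 19, 30, 23]
Pivot position: 2

After partitioning with pivot 13, the array becomes [4, 11, 13, 20, 19, 30, 23]. The pivot is placed at index 2. All elements to the left of the pivot are <= 13, and all elements to the right are > 13.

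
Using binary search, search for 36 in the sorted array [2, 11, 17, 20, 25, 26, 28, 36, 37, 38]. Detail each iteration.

Binary search for 36 in [2, 11, 17, 20, 25, 26, 28, 36, 37, 38]:

lo=0, hi=9, mid=4, arr[mid]=25 -> 25 < 36, search right half
lo=5, hi=9, mid=7, arr[mid]=36 -> Found target at index 7!

Binary search finds 36 at index 7 after 2 comparisons. The search repeatedly halves the search space by comparing with the middle element.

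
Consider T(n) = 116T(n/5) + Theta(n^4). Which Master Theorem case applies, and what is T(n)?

Master Theorem for T(n) = 116T(n/5) + O(n^4):

a = 116, b = 5, c = 4
log_b(a) = log_5(116) = 2.9536

Case 3: c = 4 > log_5(116) = 2.9536
T(n) = O(n^4) = O(n^4)

For T(n) = 116T(n/5) + O(n^4): log_5(116) = 2.9536. This is Case 3 of the Master Theorem (c > log_b(a), work dominated by root), giving O(n^4).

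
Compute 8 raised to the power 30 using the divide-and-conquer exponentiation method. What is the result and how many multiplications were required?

Computing 8^30 by squaring (build up from 8^1; each line after the first costs one multiplication):

8^1 = 8
8^2 = (8^1)^2 = 8^2 = 64
8^3 = 8 * 8^2 = 8 * 64 = 512
8^6 = (8^3)^2 = 512^2 = 262144
8^7 = 8 * 8^6 = 8 * 262144 = 2097152
8^14 = (8^7)^2 = 2097152^2 = 4398046511104
8^15 = 8 * 8^14 = 8 * 4398046511104 = 35184372088832
8^30 = (8^15)^2 = 35184372088832^2 = 1237940039285380274899124224

Result: 1237940039285380274899124224
Multiplications needed: 7 (7 lines after 8^1)

8^30 = 1237940039285380274899124224. Using exponentiation by squaring, this requires 7 multiplications. The key idea: if the exponent is even, square the half-power; if odd, multiply by the base once.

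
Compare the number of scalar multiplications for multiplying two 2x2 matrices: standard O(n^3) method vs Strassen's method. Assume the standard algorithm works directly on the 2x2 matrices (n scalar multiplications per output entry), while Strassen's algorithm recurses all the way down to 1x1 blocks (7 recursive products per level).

Matrix multiplication for 2x2 matrices:

Standard algorithm: 2^3 = 8 multiplications
Strassen's algorithm: 7^(log2(2)) = 7^1 = 7 multiplications
Savings: 8 - 7 = 1 multiplications

Standard: 8 multiplications (2^3). Strassen: 7 multiplications (7^1). Strassen reduces 8 recursive multiplications to 7 at each level.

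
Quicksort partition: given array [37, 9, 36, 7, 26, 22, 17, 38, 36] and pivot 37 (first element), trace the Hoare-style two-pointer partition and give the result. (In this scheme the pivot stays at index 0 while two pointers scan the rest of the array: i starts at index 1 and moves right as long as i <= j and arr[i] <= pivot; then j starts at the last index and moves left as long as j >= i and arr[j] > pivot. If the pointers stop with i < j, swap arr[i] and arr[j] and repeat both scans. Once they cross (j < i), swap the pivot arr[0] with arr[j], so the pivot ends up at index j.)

Hoare-style two-pointer partition with pivot = 37:

Initial array: [37, 9, 36, 7, 26, 22, 17, 38, 36]

Pointers start at i = 1, j = 8.
i stops at index 7 (arr[7]=38 > 37), j stops at index 8 (arr[8]=36 <= 37): swap arr[7] and arr[8], array becomes [37, 9, 36, 7, 26, 22, 17, 36, 38]
i ends at 8, j ends at 7: the pointers have crossed (j < i), so scanning stops.

Swap pivot arr[0] with arr[7] to place pivot at position 7: [36, 9, 36, 7, 26, 22, 17, 37, 38]
Pivot position: 7

After partitioning with pivot 37, the array becomes [36, 9, 36, 7, 26, 22, 17, 37, 38]. The pivot is placed at index 7. All elements to the left of the pivot are <= 37, and all elements to the right are > 37.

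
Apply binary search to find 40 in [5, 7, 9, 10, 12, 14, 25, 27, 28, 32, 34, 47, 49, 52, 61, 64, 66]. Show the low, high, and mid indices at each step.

Binary search for 40 in [5, 7, 9, 10, 12, 14, 25, 27, 28, 32, 34, 47, 49, 52, 61, 64, 66]:

lo=0, hi=16, mid=8, arr[mid]=28 -> 28 < 40, search right half
lo=9, hi=16, mid=12, arr[mid]=49 -> 49 > 40, search left half
lo=9, hi=11, mid=10, arr[mid]=34 -> 34 < 40, search right half
lo=11, hi=11, mid=11, arr[mid]=47 -> 47 > 40, search left half
lo=11 > hi=10, target 40 not found

Binary search determines that 40 is not in the array after 4 comparisons. The search space was exhausted without finding the target.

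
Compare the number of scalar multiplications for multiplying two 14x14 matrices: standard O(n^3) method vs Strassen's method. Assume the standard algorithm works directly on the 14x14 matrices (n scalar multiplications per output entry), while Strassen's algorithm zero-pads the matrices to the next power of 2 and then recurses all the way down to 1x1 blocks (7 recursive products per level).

Matrix multiplication for 14x14 matrices:

Strassen's algorithm requires power-of-2 dimensions. Pad 14x14 to 16x16 (next power of 2).

Standard algorithm: 14^3 = 2744 multiplications
Strassen's algorithm: 7^(log2(16)) = 7^4 = 2401 multiplications
Savings: 2744 - 2401 = 343 multiplications

Standard: 2744 multiplications (14^3). Strassen: 2401 multiplications (7^4, after padding to 16x16). Strassen reduces 8 recursive multiplications to 7 at each level.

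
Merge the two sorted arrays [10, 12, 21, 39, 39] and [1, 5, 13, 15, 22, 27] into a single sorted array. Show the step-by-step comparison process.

Merging process:

Compare 10 vs 1: take 1 from right. Merged: [1]
Compare 10 vs 5: take 5 from right. Merged: [1, 5]
Compare 10 vs 13: take 10 from left. Merged: [1, 5, 10]
Compare 12 vs 13: take 12 from left. Merged: [1, 5, 10, 12]
Compare 21 vs 13: take 13 from right. Merged: [1, 5, 10, 12, 13]
Compare 21 vs 15: take 15 from right. Merged: [1, 5, 10, 12, 13, 15]
Compare 21 vs 22: take 21 from left. Merged: [1, 5, 10, 12, 13, 15, 21]
Compare 39 vs 22: take 22 from right. Merged: [1, 5, 10, 12, 13, 15, 21, 22]
Compare 39 vs 27: take 27 from right. Merged: [1, 5, 10, 12, 13, 15, 21, 22, 27]
Append remaining from left: [39, 39]. Merged: [1, 5, 10, 12, 13, 15, 21, 22, 27, 39, 39]

Final merged array: [1, 5, 10, 12, 13, 15, 21, 22, 27, 39, 39]
Total comparisons: 9

The merged array is [1, 5, 10, 12, 13, 15, 21, 22, 27, 39, 39], requiring 9 comparisons. The merge step runs in O(n) time where n is the total number of elements.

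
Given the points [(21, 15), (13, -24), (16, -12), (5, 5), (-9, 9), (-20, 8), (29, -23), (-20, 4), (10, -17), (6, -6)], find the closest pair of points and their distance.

Computing all pairwise distances among 10 points:

d((21, 15), (13, -24)) = 39.8121
d((21, 15), (16, -12)) = 27.4591
d((21, 15), (5, 5)) = 18.868
d((21, 15), (-9, 9)) = 30.5941
d((21, 15), (-20, 8)) = 41.5933
d((21, 15), (29, -23)) = 38.833
d((21, 15), (-20, 4)) = 42.45
d((21, 15), (10, -17)) = 33.8378
d((21, 15), (6, -6)) = 25.807
d((13, -24), (16, -12)) = 12.3693
d((13, -24), (5, 5)) = 30.0832
d((13, -24), (-9, 9)) = 39.6611
d((13, -24), (-20, 8)) = 45.9674
d((13, -24), (29, -23)) = 16.0312
d((13, -24), (-20, 4)) = 43.2782
d((13, -24), (10, -17)) = 7.6158
d((13, -24), (6, -6)) = 19.3132
d((16, -12), (5, 5)) = 20.2485
d((16, -12), (-9, 9)) = 32.6497
d((16, -12), (-20, 8)) = 41.1825
d((16, -12), (29, -23)) = 17.0294
d((16, -12), (-20, 4)) = 39.3954
d((16, -12), (10, -17)) = 7.8102
d((16, -12), (6, -6)) = 11.6619
d((5, 5), (-9, 9)) = 14.5602
d((5, 5), (-20, 8)) = 25.1794
d((5, 5), (29, -23)) = 36.8782
d((5, 5), (-20, 4)) = 25.02
d((5, 5), (10, -17)) = 22.561
d((5, 5), (6, -6)) = 11.0454
d((-9, 9), (-20, 8)) = 11.0454
d((-9, 9), (29, -23)) = 49.679
d((-9, 9), (-20, 4)) = 12.083
d((-9, 9), (10, -17)) = 32.2025
d((-9, 9), (6, -6)) = 21.2132
d((-20, 8), (29, -23)) = 57.9828
d((-20, 8), (-20, 4)) = 4.0 <-- minimum
d((-20, 8), (10, -17)) = 39.0512
d((-20, 8), (6, -6)) = 29.5296
d((29, -23), (-20, 4)) = 55.9464
d((29, -23), (10, -17)) = 19.9249
d((29, -23), (6, -6)) = 28.6007
d((-20, 4), (10, -17)) = 36.6197
d((-20, 4), (6, -6)) = 27.8568
d((10, -17), (6, -6)) = 11.7047

Closest pair: (-20, 8) and (-20, 4) with distance 4.0

The closest pair is (-20, 8) and (-20, 4) with Euclidean distance 4.0. For 10 points, brute-force pairwise comparison is shown above. For large n, the divide-and-conquer algorithm (sort by x, recurse on halves, check the dividing strip) achieves O(n log n).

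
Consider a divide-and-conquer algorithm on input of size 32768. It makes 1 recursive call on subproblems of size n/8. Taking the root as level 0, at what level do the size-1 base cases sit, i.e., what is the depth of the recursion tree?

For divide and conquer with division factor 8:

Problem sizes at each level:
Level 0: 32768
Level 1: 4096
Level 2: 512
Level 3: 64
Level 4: 8
Level 5: 1

The root is level 0 and the size-1 base case is level 5 (the tree spans levels 0 through 5, i.e. 6 levels counting the root), so the depth is the number of divisions: log_8(32768) = 5

The recursion tree depth is log_8(32768) = 5. At each level, the problem size is divided by 8, so it takes 5 divisions to reduce to a base case of size 1. The algorithm makes 1 recursive call at each level.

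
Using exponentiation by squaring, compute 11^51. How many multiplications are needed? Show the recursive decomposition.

Computing 11^51 by squaring (build up from 11^1; each line after the first costs one multiplication):

11^1 = 11
11^2 = (11^1)^2 = 11^2 = 121
11^3 = 11 * 11^2 = 11 * 121 = 1331
11^6 = (11^3)^2 = 1331^2 = 1771561
11^12 = (11^6)^2 = 1771561^2 = 3138428376721
11^24 = (11^12)^2 = 3138428376721^2 = 9849732675807611094711841
11^25 = 11 * 11^24 = 11 * 9849732675807611094711841 = 108347059433883722041830251
11^50 = (11^25)^2 = 108347059433883722041830251^2 = 11739085287969531650666649599035831993898213898723001
11^51 = 11 * 11^50 = 11 * 11739085287969531650666649599035831993898213898723001 = 129129938167664848157333145589394151932880352885953011

Result: 129129938167664848157333145589394151932880352885953011
Multiplications needed: 8 (8 lines after 11^1)

11^51 = 129129938167664848157333145589394151932880352885953011. Using exponentiation by squaring, this requires 8 multiplications. The key idea: if the exponent is even, square the half-power; if odd, multiply by the base once.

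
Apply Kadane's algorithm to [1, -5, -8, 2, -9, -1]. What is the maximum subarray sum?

Using Kadane's algorithm on [1, -5, -8, 2, -9, -1]:

Scanning through the array:
Position 1 (value -5): max_ending_here = -4, max_so_far = 1
Position 2 (value -8): max_ending_here = -8, max_so_far = 1
Position 3 (value 2): max_ending_here = 2, max_so_far = 2
Position 4 (value -9): max_ending_here = -7, max_so_far = 2
Position 5 (value -1): max_ending_here = -1, max_so_far = 2

Maximum subarray: [2]
Maximum sum: 2

The maximum subarray is [2] with sum 2. This subarray runs from index 3 to index 3.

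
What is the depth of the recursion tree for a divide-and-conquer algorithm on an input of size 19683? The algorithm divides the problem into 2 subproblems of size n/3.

For divide and conquer with division factor 3:

Problem sizes at each level:
Level 0: 19683
Level 1: 6561
Level 2: 2187
Level 3: 729
Level 4: 243
Level 5: 81
Level 6: 27
Level 7: 9
Level 8: 3
Level 9: 1

The root is level 0 and the size-1 base case is level 9 (the tree spans levels 0 through 9, i.e. 10 levels counting the root), so the depth is the number of divisions: log_3(19683) = 9

The recursion tree depth is log_3(19683) = 9. At each level, the problem size is divided by 3, so it takes 9 divisions to reduce to a base case of size 1. The algorithm makes 2 recursive calls at each level.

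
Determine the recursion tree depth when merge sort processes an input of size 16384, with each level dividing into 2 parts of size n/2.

For divide and conquer with division factor 2:

Problem sizes at each level:
Level 0: 16384
Level 1: 8192
Level 2: 4096
Level 3: 2048
Level 4: 1024
Level 5: 512
Level 6: 256
Level 7: 128
Level 8: 64
Level 9: 32
Level 10: 16
Level 11: 8
Level 12: 4
Level 13: 2
Level 14: 1

The root is level 0 and the size-1 base case is level 14 (the tree spans levels 0 through 14, i.e. 15 levels counting the root), so the depth is the number of divisions: log_2(16384) = 14

The recursion tree depth is log_2(16384) = 14. At each level, the problem size is divided by 2, so it takes 14 divisions to reduce to a base case of size 1. The algorithm makes 2 recursive calls at each level.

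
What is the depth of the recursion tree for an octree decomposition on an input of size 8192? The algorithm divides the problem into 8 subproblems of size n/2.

For divide and conquer with division factor 2:

Problem sizes at each level:
Level 0: 8192
Level 1: 4096
Level 2: 2048
Level 3: 1024
Level 4: 512
Level 5: 256
Level 6: 128
Level 7: 64
Level 8: 32
Level 9: 16
Level 10: 8
Level 11: 4
Level 12: 2
Level 13: 1

The root is level 0 and the size-1 base case is level 13 (the tree spans levels 0 through 13, i.e. 14 levels counting the root), so the depth is the number of divisions: log_2(8192) = 13

The recursion tree depth is log_2(8192) = 13. At each level, the problem size is divided by 2, so it takes 13 divisions to reduce to a base case of size 1. The algorithm makes 8 recursive calls at each level.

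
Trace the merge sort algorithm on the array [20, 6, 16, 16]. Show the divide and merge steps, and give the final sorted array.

Merge sort trace:

Split: [20, 6, 16, 16] -> [20, 6] and [16, 16]
  Split: [20, 6] -> [20] and [6]
  Merge: [20] + [6] -> [6, 20]
  Split: [16, 16] -> [16] and [16]
  Merge: [16] + [16] -> [16, 16]
Merge: [6, 20] + [16, 16] -> [6, 16, 16, 20]

Final sorted array: [6, 16, 16, 20]

The merge sort proceeds by recursively splitting the array and merging sorted halves.
After all merges, the sorted array is [6, 16, 16, 20].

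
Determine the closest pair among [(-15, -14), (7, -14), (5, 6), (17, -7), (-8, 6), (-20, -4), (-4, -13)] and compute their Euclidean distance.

Computing all pairwise distances among 7 points:

d((-15, -14), (7, -14)) = 22.0
d((-15, -14), (5, 6)) = 28.2843
d((-15, -14), (17, -7)) = 32.7567
d((-15, -14), (-8, 6)) = 21.1896
d((-15, -14), (-20, -4)) = 11.1803
d((-15, -14), (-4, -13)) = 11.0454 <-- minimum
d((7, -14), (5, 6)) = 20.0998
d((7, -14), (17, -7)) = 12.2066
d((7, -14), (-8, 6)) = 25.0
d((7, -14), (-20, -4)) = 28.7924
d((7, -14), (-4, -13)) = 11.0454 <-- minimum
d((5, 6), (17, -7)) = 17.6918
d((5, 6), (-8, 6)) = 13.0
d((5, 6), (-20, -4)) = 26.9258
d((5, 6), (-4, -13)) = 21.0238
d((17, -7), (-8, 6)) = 28.178
d((17, -7), (-20, -4)) = 37.1214
d((17, -7), (-4, -13)) = 21.8403
d((-8, 6), (-20, -4)) = 15.6205
d((-8, 6), (-4, -13)) = 19.4165
d((-20, -4), (-4, -13)) = 18.3576

Minimum distance: 11.0454 (tie among 2 pairs: (-15, -14) and (-4, -13); (7, -14) and (-4, -13))

The minimum Euclidean distance is 11.0454. There is a tie: 2 pairs achieve this minimum — (-15, -14) and (-4, -13); (7, -14) and (-4, -13). Any of these is a valid closest pair. For 7 points, brute-force pairwise comparison is shown above. For large n, the divide-and-conquer algorithm (sort by x, recurse on halves, check the dividing strip) achieves O(n log n).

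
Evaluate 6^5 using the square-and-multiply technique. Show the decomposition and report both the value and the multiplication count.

Computing 6^5 by squaring (build up from 6^1; each line after the first costs one multiplication):

6^1 = 6
6^2 = (6^1)^2 = 6^2 = 36
6^4 = (6^2)^2 = 36^2 = 1296
6^5 = 6 * 6^4 = 6 * 1296 = 7776

Result: 7776
Multiplications needed: 3 (3 lines after 6^1)

6^5 = 7776. Using exponentiation by squaring, this requires 3 multiplications. The key idea: if the exponent is even, square the half-power; if odd, multiply by the base once.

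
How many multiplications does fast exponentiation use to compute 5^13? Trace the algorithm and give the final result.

Computing 5^13 by squaring (build up from 5^1; each line after the first costs one multiplication):

5^1 = 5
5^2 = (5^1)^2 = 5^2 = 25
5^3 = 5 * 5^2 = 5 * 25 = 125
5^6 = (5^3)^2 = 125^2 = 15625
5^12 = (5^6)^2 = 15625^2 = 244140625
5^13 = 5 * 5^12 = 5 * 244140625 = 1220703125

Result: 1220703125
Multiplications needed: 5 (5 lines after 5^1)

5^13 = 1220703125. Using exponentiation by squaring, this requires 5 multiplications. The key idea: if the exponent is even, square the half-power; if odd, multiply by the base once.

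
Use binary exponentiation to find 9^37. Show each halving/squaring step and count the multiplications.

Computing 9^37 by squaring (build up from 9^1; each line after the first costs one multiplication):

9^1 = 9
9^2 = (9^1)^2 = 9^2 = 81
9^4 = (9^2)^2 = 81^2 = 6561
9^8 = (9^4)^2 = 6561^2 = 43046721
9^9 = 9 * 9^8 = 9 * 43046721 = 387420489
9^18 = (9^9)^2 = 387420489^2 = 150094635296999121
9^36 = (9^18)^2 = 150094635296999121^2 = 22528399544939174411840147874772641
9^37 = 9 * 9^36 = 9 * 22528399544939174411840147874772641 = 202755595904452569706561330872953769

Result: 202755595904452569706561330872953769
Multiplications needed: 7 (7 lines after 9^1)

9^37 = 202755595904452569706561330872953769. Using exponentiation by squaring, this requires 7 multiplications. The key idea: if the exponent is even, square the half-power; if odd, multiply by the base once.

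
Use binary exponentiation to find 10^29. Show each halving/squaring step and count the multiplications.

Computing 10^29 by squaring (build up from 10^1; each line after the first costs one multiplication):

10^1 = 10
10^2 = (10^1)^2 = 10^2 = 100
10^3 = 10 * 10^2 = 10 * 100 = 1000
10^6 = (10^3)^2 = 1000^2 = 1000000
10^7 = 10 * 10^6 = 10 * 1000000 = 10000000
10^14 = (10^7)^2 = 10000000^2 = 100000000000000
10^28 = (10^14)^2 = 100000000000000^2 = 10000000000000000000000000000
10^29 = 10 * 10^28 = 10 * 10000000000000000000000000000 = 100000000000000000000000000000

Result: 100000000000000000000000000000
Multiplications needed: 7 (7 lines after 10^1)

10^29 = 100000000000000000000000000000. Using exponentiation by squaring, this requires 7 multiplications. The key idea: if the exponent is even, square the half-power; if odd, multiply by the base once.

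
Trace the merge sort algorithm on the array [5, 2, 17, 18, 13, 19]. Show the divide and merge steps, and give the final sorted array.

Merge sort trace:

Split: [5, 2, 17, 18, 13, 19] -> [5, 2, 17] and [18, 13, 19]
  Split: [5, 2, 17] -> [5] and [2, 17]
    Split: [2, 17] -> [2] and [17]
    Merge: [2] + [17] -> [2, 17]
  Merge: [5] + [2, 17] -> [2, 5, 17]
  Split: [18, 13, 19] -> [18] and [13, 19]
    Split: [13, 19] -> [13] and [19]
    Merge: [13] + [19] -> [13, 19]
  Merge: [18] + [13, 19] -> [13, 18, 19]
Merge: [2, 5, 17] + [13, 18, 19] -> [2, 5, 13, 17, 18, 19]

Final sorted array: [2, 5, 13, 17, 18, 19]

The merge sort proceeds by recursively splitting the array and merging sorted halves.
After all merges, the sorted array is [2, 5, 13, 17, 18, 19].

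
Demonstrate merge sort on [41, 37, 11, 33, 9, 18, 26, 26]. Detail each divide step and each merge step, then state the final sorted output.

Merge sort trace:

Split: [41, 37, 11, 33, 9, 18, 26, 26] -> [41, 37, 11, 33] and [9, 18, 26, 26]
  Split: [41, 37, 11, 33] -> [41, 37] and [11, 33]
    Split: [41, 37] -> [41] and [37]
    Merge: [41] + [37] -> [37, 41]
    Split: [11, 33] -> [11] and [33]
    Merge: [11] + [33] -> [11, 33]
  Merge: [37, 41] + [11, 33] -> [11, 33, 37, 41]
  Split: [9, 18, 26, 26] -> [9, 18] and [26, 26]
    Split: [9, 18] -> [9] and [18]
    Merge: [9] + [18] -> [9, 18]
    Split: [26, 26] -> [26] and [26]
    Merge: [26] + [26] -> [26, 26]
  Merge: [9, 18] + [26, 26] -> [9, 18, 26, 26]
Merge: [11, 33, 37, 41] + [9, 18, 26, 26] -> [9, 11, 18, 26, 26, 33, 37, 41]

Final sorted array: [9, 11, 18, 26, 26, 33, 37, 41]

The merge sort proceeds by recursively splitting the array and merging sorted halves.
After all merges, the sorted array is [9, 11, 18, 26, 26, 33, 37, 41].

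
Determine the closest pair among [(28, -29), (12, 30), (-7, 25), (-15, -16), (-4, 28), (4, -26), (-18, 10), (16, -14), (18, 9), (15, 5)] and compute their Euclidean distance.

Computing all pairwise distances among 10 points:

d((28, -29), (12, 30)) = 61.131
d((28, -29), (-7, 25)) = 64.3506
d((28, -29), (-15, -16)) = 44.9222
d((28, -29), (-4, 28)) = 65.3682
d((28, -29), (4, -26)) = 24.1868
d((28, -29), (-18, 10)) = 60.3075
d((28, -29), (16, -14)) = 19.2094
d((28, -29), (18, 9)) = 39.2938
d((28, -29), (15, 5)) = 36.4005
d((12, 30), (-7, 25)) = 19.6469
d((12, 30), (-15, -16)) = 53.3385
d((12, 30), (-4, 28)) = 16.1245
d((12, 30), (4, -26)) = 56.5685
d((12, 30), (-18, 10)) = 36.0555
d((12, 30), (16, -14)) = 44.1814
d((12, 30), (18, 9)) = 21.8403
d((12, 30), (15, 5)) = 25.1794
d((-7, 25), (-15, -16)) = 41.7732
d((-7, 25), (-4, 28)) = 4.2426 <-- minimum
d((-7, 25), (4, -26)) = 52.1728
d((-7, 25), (-18, 10)) = 18.6011
d((-7, 25), (16, -14)) = 45.2769
d((-7, 25), (18, 9)) = 29.6816
d((-7, 25), (15, 5)) = 29.7321
d((-15, -16), (-4, 28)) = 45.3542
d((-15, -16), (4, -26)) = 21.4709
d((-15, -16), (-18, 10)) = 26.1725
d((-15, -16), (16, -14)) = 31.0644
d((-15, -16), (18, 9)) = 41.4005
d((-15, -16), (15, 5)) = 36.6197
d((-4, 28), (4, -26)) = 54.5894
d((-4, 28), (-18, 10)) = 22.8035
d((-4, 28), (16, -14)) = 46.5188
d((-4, 28), (18, 9)) = 29.0689
d((-4, 28), (15, 5)) = 29.8329
d((4, -26), (-18, 10)) = 42.19
d((4, -26), (16, -14)) = 16.9706
d((4, -26), (18, 9)) = 37.6962
d((4, -26), (15, 5)) = 32.8938
d((-18, 10), (16, -14)) = 41.6173
d((-18, 10), (18, 9)) = 36.0139
d((-18, 10), (15, 5)) = 33.3766
d((16, -14), (18, 9)) = 23.0868
d((16, -14), (15, 5)) = 19.0263
d((18, 9), (15, 5)) = 5.0

Closest pair: (-7, 25) and (-4, 28) with distance 4.2426

The closest pair is (-7, 25) and (-4, 28) with Euclidean distance 4.2426. For 10 points, brute-force pairwise comparison is shown above. For large n, the divide-and-conquer algorithm (sort by x, recurse on halves, check the dividing strip) achieves O(n log n).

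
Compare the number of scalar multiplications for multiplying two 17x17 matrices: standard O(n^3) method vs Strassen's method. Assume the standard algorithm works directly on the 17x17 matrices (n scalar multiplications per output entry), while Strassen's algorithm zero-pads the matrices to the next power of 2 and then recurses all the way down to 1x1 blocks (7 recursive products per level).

Matrix multiplication for 17x17 matrices:

Strassen's algorithm requires power-of-2 dimensions. Pad 17x17 to 32x32 (next power of 2).

Standard algorithm: 17^3 = 4913 multiplications
Strassen's algorithm: 7^(log2(32)) = 7^5 = 16807 multiplications
Difference: 4913 - 16807 = -11894 (Strassen uses MORE here due to padding overhead — for small or just-over-power-of-2 n, padding can outweigh the per-level savings)

Standard: 4913 multiplications (17^3). Strassen: 16807 multiplications (7^5, after padding to 32x32). Strassen reduces 8 recursive multiplications to 7 at each level.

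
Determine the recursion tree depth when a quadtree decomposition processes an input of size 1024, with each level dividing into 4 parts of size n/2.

For divide and conquer with division factor 2:

Problem sizes at each level:
Level 0: 1024
Level 1: 512
Level 2: 256
Level 3: 128
Level 4: 64
Level 5: 32
Level 6: 16
Level 7: 8
Level 8: 4
Level 9: 2
Level 10: 1

The root is level 0 and the size-1 base case is level 10 (the tree spans levels 0 through 10, i.e. 11 levels counting the root), so the depth is the number of divisions: log_2(1024) = 10

The recursion tree depth is log_2(1024) = 10. At each level, the problem size is divided by 2, so it takes 10 divisions to reduce to a base case of size 1. The algorithm makes 4 recursive calls at each level.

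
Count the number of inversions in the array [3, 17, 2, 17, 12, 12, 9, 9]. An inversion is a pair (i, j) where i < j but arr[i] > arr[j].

Finding inversions in [3, 17, 2, 17, 12, 12, 9, 9]:

(0, 2): arr[0]=3 > arr[2]=2
(1, 2): arr[1]=17 > arr[2]=2
(1, 4): arr[1]=17 > arr[4]=12
(1, 5): arr[1]=17 > arr[5]=12
(1, 6): arr[1]=17 > arr[6]=9
(1, 7): arr[1]=17 > arr[7]=9
(3, 4): arr[3]=17 > arr[4]=12
(3, 5): arr[3]=17 > arr[5]=12
(3, 6): arr[3]=17 > arr[6]=9
(3, 7): arr[3]=17 > arr[7]=9
(4, 6): arr[4]=12 > arr[6]=9
(4, 7): arr[4]=12 > arr[7]=9
(5, 6): arr[5]=12 > arr[6]=9
(5, 7): arr[5]=12 > arr[7]=9

Total inversions: 14

The array has 14 inversion(s): (0,2), (1,2), (1,4), (1,5), (1,6), (1,7), (3,4), (3,5), (3,6), (3,7), (4,6), (4,7), (5,6), (5,7). Each pair (i,j) satisfies i < j and arr[i] > arr[j].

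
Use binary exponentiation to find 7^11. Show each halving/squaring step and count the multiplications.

Computing 7^11 by squaring (build up from 7^1; each line after the first costs one multiplication):

7^1 = 7
7^2 = (7^1)^2 = 7^2 = 49
7^4 = (7^2)^2 = 49^2 = 2401
7^5 = 7 * 7^4 = 7 * 2401 = 16807
7^10 = (7^5)^2 = 16807^2 = 282475249
7^11 = 7 * 7^10 = 7 * 282475249 = 1977326743

Result: 1977326743
Multiplications needed: 5 (5 lines after 7^1)

7^11 = 1977326743. Using exponentiation by squaring, this requires 5 multiplications. The key idea: if the exponent is even, square the half-power; if odd, multiply by the base once.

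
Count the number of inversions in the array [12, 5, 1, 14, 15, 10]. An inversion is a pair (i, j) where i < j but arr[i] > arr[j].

Finding inversions in [12, 5, 1, 14, 15, 10]:

(0, 1): arr[0]=12 > arr[1]=5
(0, 2): arr[0]=12 > arr[2]=1
(0, 5): arr[0]=12 > arr[5]=10
(1, 2): arr[1]=5 > arr[2]=1
(3, 5): arr[3]=14 > arr[5]=10
(4, 5): arr[4]=15 > arr[5]=10

Total inversions: 6

The array has 6 inversion(s): (0,1), (0,2), (0,5), (1,2), (3,5), (4,5). Each pair (i,j) satisfies i < j and arr[i] > arr[j].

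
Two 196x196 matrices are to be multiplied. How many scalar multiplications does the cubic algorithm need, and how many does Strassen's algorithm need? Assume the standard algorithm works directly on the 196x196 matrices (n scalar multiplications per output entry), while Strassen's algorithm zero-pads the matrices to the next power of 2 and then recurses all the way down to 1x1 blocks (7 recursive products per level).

Matrix multiplication for 196x196 matrices:

Strassen's algorithm requires power-of-2 dimensions. Pad 196x196 to 256x256 (next power of 2).

Standard algorithm: 196^3 = 7529536 multiplications
Strassen's algorithm: 7^(log2(256)) = 7^8 = 5764801 multiplications
Savings: 7529536 - 5764801 = 1764735 multiplications

Standard: 7529536 multiplications (196^3). Strassen: 5764801 multiplications (7^8, after padding to 256x256). Strassen reduces 8 recursive multiplications to 7 at each level.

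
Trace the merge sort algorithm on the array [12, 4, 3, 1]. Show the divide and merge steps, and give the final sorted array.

Merge sort trace:

Split: [12, 4, 3, 1] -> [12, 4] and [3, 1]
  Split: [12, 4] -> [12] and [4]
  Merge: [12] + [4] -> [4, 12]
  Split: [3, 1] -> [3] and [1]
  Merge: [3] + [1] -> [1, 3]
Merge: [4, 12] + [1, 3] -> [1, 3, 4, 12]

Final sorted array: [1, 3, 4, 12]

The merge sort proceeds by recursively splitting the array and merging sorted halves.
After all merges, the sorted array is [1, 3, 4, 12].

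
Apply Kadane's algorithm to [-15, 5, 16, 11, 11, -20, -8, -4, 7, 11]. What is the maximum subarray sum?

Using Kadane's algorithm on [-15, 5, 16, 11, 11, -20, -8, -4, 7, 11]:

Scanning through the array:
Position 1 (value 5): max_ending_here = 5, max_so_far = 5
Position 2 (value 16): max_ending_here = 21, max_so_far = 21
Position 3 (value 11): max_ending_here = 32, max_so_far = 32
Position 4 (value 11): max_ending_here = 43, max_so_far = 43
Position 5 (value -20): max_ending_here = 23, max_so_far = 43
Position 6 (value -8): max_ending_here = 15, max_so_far = 43
Position 7 (value -4): max_ending_here = 11, max_so_far = 43
Position 8 (value 7): max_ending_here = 18, max_so_far = 43
Position 9 (value 11): max_ending_here = 29, max_so_far = 43

Maximum subarray: [5, 16, 11, 11]
Maximum sum: 43

The maximum subarray is [5, 16, 11, 11] with sum 43. This subarray runs from index 1 to index 4.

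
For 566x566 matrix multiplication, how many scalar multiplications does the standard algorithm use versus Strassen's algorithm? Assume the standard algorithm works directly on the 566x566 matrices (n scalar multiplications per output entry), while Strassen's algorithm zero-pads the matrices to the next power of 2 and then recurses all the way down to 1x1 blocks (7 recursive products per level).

Matrix multiplication for 566x566 matrices:

Strassen's algorithm requires power-of-2 dimensions. Pad 566x566 to 1024x1024 (next power of 2).

Standard algorithm: 566^3 = 181321496 multiplications
Strassen's algorithm: 7^(log2(1024)) = 7^10 = 282475249 multiplications
Difference: 181321496 - 282475249 = -101153753 (Strassen uses MORE here due to padding overhead — for small or just-over-power-of-2 n, padding can outweigh the per-level savings)

Standard: 181321496 multiplications (566^3). Strassen: 282475249 multiplications (7^10, after padding to 1024x1024). Strassen reduces 8 recursive multiplications to 7 at each level.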